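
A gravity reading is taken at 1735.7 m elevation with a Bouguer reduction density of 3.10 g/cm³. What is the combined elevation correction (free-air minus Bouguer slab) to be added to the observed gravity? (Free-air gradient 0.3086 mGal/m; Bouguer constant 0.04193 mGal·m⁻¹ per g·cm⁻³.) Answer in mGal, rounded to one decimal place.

Combined gradient = 0.3086 − 0.04193 × 3.10 = 0.1786170 mGal/m
Combined elevation correction = 0.1786170 × 1735.7 = 310.0 mGal

310.0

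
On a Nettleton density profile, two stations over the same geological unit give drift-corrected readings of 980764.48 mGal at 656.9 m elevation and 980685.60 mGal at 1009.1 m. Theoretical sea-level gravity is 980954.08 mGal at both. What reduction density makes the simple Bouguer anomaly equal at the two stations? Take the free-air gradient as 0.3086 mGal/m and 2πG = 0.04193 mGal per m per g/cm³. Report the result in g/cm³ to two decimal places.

Δg_obs = 980685.60 − 980764.48 = -78.88 mGal over Δh = 1009.1 − 656.9 = 352.2 m
Equal Bouguer anomalies ⇒ Δg_obs + (0.3086 − 0.04193ρ)·Δh = 0
0.3086 − 0.04193ρ = −Δg_obs/Δh = 0.22396
ρ = (0.3086 − 0.22396) / 0.04193 = 2.02 g/cm³

2.02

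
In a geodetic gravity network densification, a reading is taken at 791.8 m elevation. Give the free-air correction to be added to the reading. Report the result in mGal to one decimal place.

Free-air correction = 0.3086 × 791.8 = 244.3 mGal

244.3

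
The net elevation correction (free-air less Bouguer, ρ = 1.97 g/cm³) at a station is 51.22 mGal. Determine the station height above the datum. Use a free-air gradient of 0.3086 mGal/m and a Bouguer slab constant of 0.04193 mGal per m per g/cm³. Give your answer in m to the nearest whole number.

Combined gradient = 0.3086 − 0.04193 × 1.97 = 0.2259979 mGal/m
h = 51.22 / 0.2259979 = 226.64 m

227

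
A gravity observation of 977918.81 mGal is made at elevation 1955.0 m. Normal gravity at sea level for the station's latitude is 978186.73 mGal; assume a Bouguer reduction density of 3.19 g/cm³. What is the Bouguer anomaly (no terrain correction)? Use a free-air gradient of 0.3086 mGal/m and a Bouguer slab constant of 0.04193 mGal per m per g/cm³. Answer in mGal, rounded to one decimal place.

Free-air correction = 0.3086 × 1955.0 = 603.31 mGal
Free-air anomaly = 977918.81 − 978186.73 + (603.31) = 335.39 mGal
Bouguer slab correction = 0.04193 × 3.19 × 1955.0 = 261.49 mGal
Simple Bouguer anomaly = 335.39 − (261.49) = 73.90 mGal

73.9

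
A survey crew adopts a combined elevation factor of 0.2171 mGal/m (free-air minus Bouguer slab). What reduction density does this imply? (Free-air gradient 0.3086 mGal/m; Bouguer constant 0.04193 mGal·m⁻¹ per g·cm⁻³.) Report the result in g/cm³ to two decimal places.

2.18

0.2171 = 0.3086 − 0.04193 × ρ
ρ = (0.3086 − 0.2171) / 0.04193 = 2.18 g/cm³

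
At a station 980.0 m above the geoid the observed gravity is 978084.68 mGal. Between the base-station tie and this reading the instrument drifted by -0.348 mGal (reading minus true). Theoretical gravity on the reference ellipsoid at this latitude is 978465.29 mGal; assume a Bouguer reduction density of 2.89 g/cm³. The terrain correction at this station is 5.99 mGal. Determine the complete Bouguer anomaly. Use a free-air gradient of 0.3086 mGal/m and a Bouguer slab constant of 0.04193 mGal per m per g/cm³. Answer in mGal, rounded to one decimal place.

Drift-corrected reading = 978084.68 − (-0.348) = 978085.028 mGal
Free-air correction = 0.3086 × 980.0 = 302.43 mGal
Free-air anomaly = 978085.028 − 978465.29 + (302.43) = -77.832 mGal
Bouguer slab correction = 0.04193 × 2.89 × 980.0 = 118.75 mGal
Simple Bouguer anomaly = -77.832 − (118.75) = -196.582 mGal
Complete Bouguer anomaly = -196.582 + 5.99 = -190.592 mGal

-190.6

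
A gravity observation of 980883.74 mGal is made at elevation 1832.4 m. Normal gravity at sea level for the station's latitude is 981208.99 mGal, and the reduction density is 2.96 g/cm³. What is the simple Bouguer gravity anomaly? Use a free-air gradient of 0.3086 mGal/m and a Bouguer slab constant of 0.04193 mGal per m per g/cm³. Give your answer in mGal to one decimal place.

12.8

Free-air correction = 0.3086 × 1832.4 = 565.48 mGal
Free-air anomaly = 980883.74 − 981208.99 + (565.48) = 240.23 mGal
Bouguer slab correction = 0.04193 × 2.96 × 1832.4 = 227.42 mGal
Simple Bouguer anomaly = 240.23 − (227.42) = 12.81 mGal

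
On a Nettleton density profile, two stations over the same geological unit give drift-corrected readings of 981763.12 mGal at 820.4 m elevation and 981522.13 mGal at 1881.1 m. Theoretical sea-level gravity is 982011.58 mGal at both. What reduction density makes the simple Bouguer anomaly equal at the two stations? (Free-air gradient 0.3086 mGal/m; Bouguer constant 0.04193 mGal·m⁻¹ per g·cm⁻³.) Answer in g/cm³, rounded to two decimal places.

Δg_obs = 981522.13 − 981763.12 = -240.99 mGal over Δh = 1881.1 − 820.4 = 1060.7 m
Equal Bouguer anomalies ⇒ Δg_obs + (0.3086 − 0.04193ρ)·Δh = 0
0.3086 − 0.04193ρ = −Δg_obs/Δh = 0.22720
ρ = (0.3086 − 0.22720) / 0.04193 = 1.94 g/cm³

1.94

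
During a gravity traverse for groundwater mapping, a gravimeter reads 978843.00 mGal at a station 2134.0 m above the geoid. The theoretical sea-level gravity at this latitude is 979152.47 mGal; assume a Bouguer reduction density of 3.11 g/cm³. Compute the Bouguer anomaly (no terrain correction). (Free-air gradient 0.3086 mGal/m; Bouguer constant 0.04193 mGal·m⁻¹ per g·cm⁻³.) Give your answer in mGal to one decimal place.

70.8

Free-air correction = 0.3086 × 2134.0 = 658.55 mGal
Free-air anomaly = 978843.00 − 979152.47 + (658.55) = 349.08 mGal
Bouguer slab correction = 0.04193 × 3.11 × 2134.0 = 278.28 mGal
Simple Bouguer anomaly = 349.08 − (278.28) = 70.80 mGal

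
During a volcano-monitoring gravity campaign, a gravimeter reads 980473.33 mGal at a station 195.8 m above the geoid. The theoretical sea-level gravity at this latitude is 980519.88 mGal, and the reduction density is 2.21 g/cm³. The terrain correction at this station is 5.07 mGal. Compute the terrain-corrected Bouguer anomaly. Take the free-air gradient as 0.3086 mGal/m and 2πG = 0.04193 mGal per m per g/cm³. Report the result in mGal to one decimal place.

0.8

Free-air correction = 0.3086 × 195.8 = 60.42 mGal
Free-air anomaly = 980473.33 − 980519.88 + (60.42) = 13.87 mGal
Bouguer slab correction = 0.04193 × 2.21 × 195.8 = 18.14 mGal
Simple Bouguer anomaly = 13.87 − (18.14) = -4.27 mGal
Complete Bouguer anomaly = -4.27 + 5.07 = 0.80 mGal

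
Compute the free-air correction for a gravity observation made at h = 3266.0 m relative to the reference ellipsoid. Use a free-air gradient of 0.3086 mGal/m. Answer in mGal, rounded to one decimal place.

Free-air correction = 0.3086 × 3266.0 = 1007.9 mGal

1007.9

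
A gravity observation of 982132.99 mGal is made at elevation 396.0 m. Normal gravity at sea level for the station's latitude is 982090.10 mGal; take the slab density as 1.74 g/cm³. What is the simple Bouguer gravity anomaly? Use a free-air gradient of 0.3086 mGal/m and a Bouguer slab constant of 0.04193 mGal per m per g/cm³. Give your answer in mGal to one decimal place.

136.2

Free-air correction = 0.3086 × 396.0 = 122.21 mGal
Free-air anomaly = 982132.99 − 982090.10 + (122.21) = 165.10 mGal
Bouguer slab correction = 0.04193 × 1.74 × 396.0 = 28.89 mGal
Simple Bouguer anomaly = 165.10 − (28.89) = 136.21 mGal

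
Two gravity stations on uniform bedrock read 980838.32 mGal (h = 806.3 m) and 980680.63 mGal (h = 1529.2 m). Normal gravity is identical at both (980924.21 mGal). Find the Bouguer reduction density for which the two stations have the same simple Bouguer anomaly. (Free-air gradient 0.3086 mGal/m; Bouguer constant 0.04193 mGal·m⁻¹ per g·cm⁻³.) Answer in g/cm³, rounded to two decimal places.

Δg_obs = 980680.63 − 980838.32 = -157.69 mGal over Δh = 1529.2 − 806.3 = 722.9 m
Equal Bouguer anomalies ⇒ Δg_obs + (0.3086 − 0.04193ρ)·Δh = 0
0.3086 − 0.04193ρ = −Δg_obs/Δh = 0.21814
ρ = (0.3086 − 0.21814) / 0.04193 = 2.16 g/cm³

2.16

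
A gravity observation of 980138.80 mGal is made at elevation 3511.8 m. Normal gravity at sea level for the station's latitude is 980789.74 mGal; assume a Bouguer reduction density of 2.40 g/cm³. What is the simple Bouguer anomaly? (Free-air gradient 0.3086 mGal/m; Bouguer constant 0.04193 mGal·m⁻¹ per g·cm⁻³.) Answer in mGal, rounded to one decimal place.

Free-air correction = 0.3086 × 3511.8 = 1083.74 mGal
Free-air anomaly = 980138.80 − 980789.74 + (1083.74) = 432.80 mGal
Bouguer slab correction = 0.04193 × 2.40 × 3511.8 = 353.40 mGal
Simple Bouguer anomaly = 432.80 − (353.40) = 79.40 mGal

79.4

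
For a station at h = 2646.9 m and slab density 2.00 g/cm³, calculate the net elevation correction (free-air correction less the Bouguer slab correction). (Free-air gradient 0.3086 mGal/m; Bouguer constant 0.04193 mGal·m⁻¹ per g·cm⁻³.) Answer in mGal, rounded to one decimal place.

594.9

Combined gradient = 0.3086 − 0.04193 × 2.00 = 0.2247400 mGal/m
Combined elevation correction = 0.2247400 × 2646.9 = 594.9 mGal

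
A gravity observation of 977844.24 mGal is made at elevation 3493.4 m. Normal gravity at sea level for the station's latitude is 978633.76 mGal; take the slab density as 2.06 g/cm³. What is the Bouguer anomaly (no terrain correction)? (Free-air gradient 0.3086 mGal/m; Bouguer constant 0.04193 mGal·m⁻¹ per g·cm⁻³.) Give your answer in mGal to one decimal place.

-13.2

Free-air correction = 0.3086 × 3493.4 = 1078.06 mGal
Free-air anomaly = 977844.24 − 978633.76 + (1078.06) = 288.54 mGal
Bouguer slab correction = 0.04193 × 2.06 × 3493.4 = 301.75 mGal
Simple Bouguer anomaly = 288.54 − (301.75) = -13.21 mGal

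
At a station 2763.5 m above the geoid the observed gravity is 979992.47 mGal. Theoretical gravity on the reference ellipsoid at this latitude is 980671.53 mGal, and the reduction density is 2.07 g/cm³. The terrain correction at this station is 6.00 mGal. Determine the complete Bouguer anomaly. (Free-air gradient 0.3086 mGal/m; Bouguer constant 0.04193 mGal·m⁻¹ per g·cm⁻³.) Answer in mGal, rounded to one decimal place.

-60.1

Free-air correction = 0.3086 × 2763.5 = 852.82 mGal
Free-air anomaly = 979992.47 − 980671.53 + (852.82) = 173.76 mGal
Bouguer slab correction = 0.04193 × 2.07 × 2763.5 = 239.86 mGal
Simple Bouguer anomaly = 173.76 − (239.86) = -66.10 mGal
Complete Bouguer anomaly = -66.10 + 6.00 = -60.10 mGal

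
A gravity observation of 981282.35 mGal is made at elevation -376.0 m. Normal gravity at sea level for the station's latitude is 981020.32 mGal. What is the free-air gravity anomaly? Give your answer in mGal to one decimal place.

146.0

Free-air correction = 0.3086 × -376.0 = -116.03 mGal
Free-air anomaly = 981282.35 − 981020.32 + (-116.03) = 146.00 mGal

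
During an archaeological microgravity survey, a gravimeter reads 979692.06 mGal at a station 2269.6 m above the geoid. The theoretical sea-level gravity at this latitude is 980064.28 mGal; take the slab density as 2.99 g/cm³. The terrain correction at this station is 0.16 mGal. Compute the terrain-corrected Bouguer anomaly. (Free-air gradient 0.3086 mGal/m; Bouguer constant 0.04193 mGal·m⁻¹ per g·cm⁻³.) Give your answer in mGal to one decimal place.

Free-air correction = 0.3086 × 2269.6 = 700.40 mGal
Free-air anomaly = 979692.06 − 980064.28 + (700.40) = 328.18 mGal
Bouguer slab correction = 0.04193 × 2.99 × 2269.6 = 284.54 mGal
Simple Bouguer anomaly = 328.18 − (284.54) = 43.64 mGal
Complete Bouguer anomaly = 43.64 + 0.16 = 43.80 mGal

43.8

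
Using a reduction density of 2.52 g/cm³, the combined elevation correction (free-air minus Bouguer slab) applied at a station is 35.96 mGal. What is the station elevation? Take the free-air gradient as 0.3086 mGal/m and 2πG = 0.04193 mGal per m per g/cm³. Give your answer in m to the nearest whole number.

Combined gradient = 0.3086 − 0.04193 × 2.52 = 0.2029364 mGal/m
h = 35.96 / 0.2029364 = 177.20 m

177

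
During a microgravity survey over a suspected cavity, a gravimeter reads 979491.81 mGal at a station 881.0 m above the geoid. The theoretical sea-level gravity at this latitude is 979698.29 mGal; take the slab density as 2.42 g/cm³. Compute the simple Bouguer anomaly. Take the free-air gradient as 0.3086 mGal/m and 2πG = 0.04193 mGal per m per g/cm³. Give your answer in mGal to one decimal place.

Free-air correction = 0.3086 × 881.0 = 271.88 mGal
Free-air anomaly = 979491.81 − 979698.29 + (271.88) = 65.40 mGal
Bouguer slab correction = 0.04193 × 2.42 × 881.0 = 89.40 mGal
Simple Bouguer anomaly = 65.40 − (89.40) = -24.00 mGal

-24.0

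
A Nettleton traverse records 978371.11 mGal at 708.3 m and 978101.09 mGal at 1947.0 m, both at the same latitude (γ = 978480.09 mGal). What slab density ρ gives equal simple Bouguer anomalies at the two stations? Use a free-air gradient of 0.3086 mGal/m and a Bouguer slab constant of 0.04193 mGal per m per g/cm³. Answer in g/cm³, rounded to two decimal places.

2.16

Δg_obs = 978101.09 − 978371.11 = -270.02 mGal over Δh = 1947.0 − 708.3 = 1238.7 m
Equal Bouguer anomalies ⇒ Δg_obs + (0.3086 − 0.04193ρ)·Δh = 0
0.3086 − 0.04193ρ = −Δg_obs/Δh = 0.21799
ρ = (0.3086 − 0.21799) / 0.04193 = 2.16 g/cm³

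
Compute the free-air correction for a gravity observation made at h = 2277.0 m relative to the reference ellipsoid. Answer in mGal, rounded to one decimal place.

702.7

Free-air correction = 0.3086 × 2277.0 = 702.7 mGal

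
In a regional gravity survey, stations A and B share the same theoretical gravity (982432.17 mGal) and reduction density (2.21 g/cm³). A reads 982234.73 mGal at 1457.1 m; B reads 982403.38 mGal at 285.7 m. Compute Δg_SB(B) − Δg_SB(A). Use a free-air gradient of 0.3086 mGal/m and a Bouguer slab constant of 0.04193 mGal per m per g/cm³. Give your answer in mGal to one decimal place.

Δg_SB(A) = 982234.73 − 982432.17 + 0.3086×1457.1 − 0.04193×2.21×1457.1 = 117.20 mGal
Δg_SB(B) = 982403.38 − 982432.17 + 0.3086×285.7 − 0.04193×2.21×285.7 = 32.90 mGal
Difference = 32.90 − (117.20) = -84.30 mGal

-84.3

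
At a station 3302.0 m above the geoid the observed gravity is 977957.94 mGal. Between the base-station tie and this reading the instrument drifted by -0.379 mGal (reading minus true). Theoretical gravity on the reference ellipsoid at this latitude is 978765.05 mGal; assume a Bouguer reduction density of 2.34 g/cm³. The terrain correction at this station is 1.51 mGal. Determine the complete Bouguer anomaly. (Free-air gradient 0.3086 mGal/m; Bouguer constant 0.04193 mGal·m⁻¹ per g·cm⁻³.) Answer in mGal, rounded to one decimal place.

-110.2

Drift-corrected reading = 977957.94 − (-0.379) = 977958.319 mGal
Free-air correction = 0.3086 × 3302.0 = 1019.00 mGal
Free-air anomaly = 977958.319 − 978765.05 + (1019.00) = 212.269 mGal
Bouguer slab correction = 0.04193 × 2.34 × 3302.0 = 323.98 mGal
Simple Bouguer anomaly = 212.269 − (323.98) = -111.711 mGal
Complete Bouguer anomaly = -111.711 + 1.51 = -110.201 mGal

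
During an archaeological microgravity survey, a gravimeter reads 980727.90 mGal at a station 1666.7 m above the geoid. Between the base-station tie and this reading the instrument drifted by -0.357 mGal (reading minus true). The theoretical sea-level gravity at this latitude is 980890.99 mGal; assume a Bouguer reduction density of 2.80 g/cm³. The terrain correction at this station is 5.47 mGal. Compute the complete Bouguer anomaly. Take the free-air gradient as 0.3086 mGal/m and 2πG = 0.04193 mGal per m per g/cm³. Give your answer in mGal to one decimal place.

Drift-corrected reading = 980727.90 − (-0.357) = 980728.257 mGal
Free-air correction = 0.3086 × 1666.7 = 514.34 mGal
Free-air anomaly = 980728.257 − 980890.99 + (514.34) = 351.607 mGal
Bouguer slab correction = 0.04193 × 2.80 × 1666.7 = 195.68 mGal
Simple Bouguer anomaly = 351.607 − (195.68) = 155.927 mGal
Complete Bouguer anomaly = 155.927 + 5.47 = 161.397 mGal

161.4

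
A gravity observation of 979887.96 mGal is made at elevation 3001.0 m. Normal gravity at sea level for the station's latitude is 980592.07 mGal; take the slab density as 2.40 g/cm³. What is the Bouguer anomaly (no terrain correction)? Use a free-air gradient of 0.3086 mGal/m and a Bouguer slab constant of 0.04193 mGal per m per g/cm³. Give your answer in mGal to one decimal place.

-80.0

Free-air correction = 0.3086 × 3001.0 = 926.11 mGal
Free-air anomaly = 979887.96 − 980592.07 + (926.11) = 222.00 mGal
Bouguer slab correction = 0.04193 × 2.40 × 3001.0 = 302.00 mGal
Simple Bouguer anomaly = 222.00 − (302.00) = -80.00 mGal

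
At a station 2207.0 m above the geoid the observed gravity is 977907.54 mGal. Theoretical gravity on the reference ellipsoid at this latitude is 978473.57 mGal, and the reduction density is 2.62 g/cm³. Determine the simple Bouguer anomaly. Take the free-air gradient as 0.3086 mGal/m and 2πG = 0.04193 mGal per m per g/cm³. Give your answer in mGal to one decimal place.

-127.4

Free-air correction = 0.3086 × 2207.0 = 681.08 mGal
Free-air anomaly = 977907.54 − 978473.57 + (681.08) = 115.05 mGal
Bouguer slab correction = 0.04193 × 2.62 × 2207.0 = 242.45 mGal
Simple Bouguer anomaly = 115.05 − (242.45) = -127.40 mGal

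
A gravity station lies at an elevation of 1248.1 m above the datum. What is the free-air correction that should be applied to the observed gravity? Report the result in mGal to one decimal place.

Free-air correction = 0.3086 × 1248.1 = 385.2 mGal

385.2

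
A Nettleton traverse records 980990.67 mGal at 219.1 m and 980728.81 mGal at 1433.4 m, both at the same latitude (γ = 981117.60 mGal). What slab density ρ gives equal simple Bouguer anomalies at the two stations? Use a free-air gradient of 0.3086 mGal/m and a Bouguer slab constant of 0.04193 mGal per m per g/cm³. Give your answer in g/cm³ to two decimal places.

Δg_obs = 980728.81 − 980990.67 = -261.86 mGal over Δh = 1433.4 − 219.1 = 1214.3 m
Equal Bouguer anomalies ⇒ Δg_obs + (0.3086 − 0.04193ρ)·Δh = 0
0.3086 − 0.04193ρ = −Δg_obs/Δh = 0.21565
ρ = (0.3086 − 0.21565) / 0.04193 = 2.22 g/cm³

2.22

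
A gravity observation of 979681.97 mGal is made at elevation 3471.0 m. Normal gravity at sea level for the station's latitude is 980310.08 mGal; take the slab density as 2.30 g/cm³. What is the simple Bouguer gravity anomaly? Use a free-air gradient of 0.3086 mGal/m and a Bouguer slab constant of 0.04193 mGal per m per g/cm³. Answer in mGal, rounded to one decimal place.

Free-air correction = 0.3086 × 3471.0 = 1071.15 mGal
Free-air anomaly = 979681.97 − 980310.08 + (1071.15) = 443.04 mGal
Bouguer slab correction = 0.04193 × 2.30 × 3471.0 = 334.74 mGal
Simple Bouguer anomaly = 443.04 − (334.74) = 108.30 mGal

108.3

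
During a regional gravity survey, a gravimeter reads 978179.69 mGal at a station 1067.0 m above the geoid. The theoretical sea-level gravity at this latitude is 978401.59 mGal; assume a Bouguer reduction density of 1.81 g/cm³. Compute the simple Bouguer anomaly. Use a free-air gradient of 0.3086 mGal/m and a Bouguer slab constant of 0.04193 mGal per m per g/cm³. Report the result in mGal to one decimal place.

26.4

Free-air correction = 0.3086 × 1067.0 = 329.28 mGal
Free-air anomaly = 978179.69 − 978401.59 + (329.28) = 107.38 mGal
Bouguer slab correction = 0.04193 × 1.81 × 1067.0 = 80.98 mGal
Simple Bouguer anomaly = 107.38 − (80.98) = 26.40 mGal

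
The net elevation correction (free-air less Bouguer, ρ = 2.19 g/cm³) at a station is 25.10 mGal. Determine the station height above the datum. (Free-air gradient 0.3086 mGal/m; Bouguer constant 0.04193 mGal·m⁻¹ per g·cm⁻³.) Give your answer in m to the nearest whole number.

116

Combined gradient = 0.3086 − 0.04193 × 2.19 = 0.2167733 mGal/m
h = 25.10 / 0.2167733 = 115.79 m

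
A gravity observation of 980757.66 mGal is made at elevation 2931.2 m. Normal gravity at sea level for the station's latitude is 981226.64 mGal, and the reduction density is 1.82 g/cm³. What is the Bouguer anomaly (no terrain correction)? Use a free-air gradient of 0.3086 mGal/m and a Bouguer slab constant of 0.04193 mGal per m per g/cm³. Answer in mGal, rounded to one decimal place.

211.9

Free-air correction = 0.3086 × 2931.2 = 904.57 mGal
Free-air anomaly = 980757.66 − 981226.64 + (904.57) = 435.59 mGal
Bouguer slab correction = 0.04193 × 1.82 × 2931.2 = 223.69 mGal
Simple Bouguer anomaly = 435.59 − (223.69) = 211.90 mGal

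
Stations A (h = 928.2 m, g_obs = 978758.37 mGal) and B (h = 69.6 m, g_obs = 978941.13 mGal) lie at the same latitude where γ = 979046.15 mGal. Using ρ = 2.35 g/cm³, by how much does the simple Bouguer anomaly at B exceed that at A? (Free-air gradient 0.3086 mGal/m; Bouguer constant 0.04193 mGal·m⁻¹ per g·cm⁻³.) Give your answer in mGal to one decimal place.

Δg_SB(A) = 978758.37 − 979046.15 + 0.3086×928.2 − 0.04193×2.35×928.2 = -92.80 mGal
Δg_SB(B) = 978941.13 − 979046.15 + 0.3086×69.6 − 0.04193×2.35×69.6 = -90.40 mGal
Difference = -90.40 − (-92.80) = 2.40 mGal

2.4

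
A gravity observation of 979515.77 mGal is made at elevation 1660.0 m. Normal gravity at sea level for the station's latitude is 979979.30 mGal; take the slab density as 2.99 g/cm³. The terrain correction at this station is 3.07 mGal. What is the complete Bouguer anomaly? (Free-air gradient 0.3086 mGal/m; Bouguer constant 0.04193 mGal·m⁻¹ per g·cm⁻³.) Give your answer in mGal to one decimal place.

Free-air correction = 0.3086 × 1660.0 = 512.28 mGal
Free-air anomaly = 979515.77 − 979979.30 + (512.28) = 48.75 mGal
Bouguer slab correction = 0.04193 × 2.99 × 1660.0 = 208.12 mGal
Simple Bouguer anomaly = 48.75 − (208.12) = -159.37 mGal
Complete Bouguer anomaly = -159.37 + 3.07 = -156.30 mGal

-156.3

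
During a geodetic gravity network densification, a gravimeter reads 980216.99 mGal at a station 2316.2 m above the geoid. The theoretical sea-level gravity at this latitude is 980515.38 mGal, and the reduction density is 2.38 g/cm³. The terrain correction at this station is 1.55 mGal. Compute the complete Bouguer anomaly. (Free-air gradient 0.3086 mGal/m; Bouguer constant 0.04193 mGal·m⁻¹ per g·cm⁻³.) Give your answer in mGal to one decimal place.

186.8

Free-air correction = 0.3086 × 2316.2 = 714.78 mGal
Free-air anomaly = 980216.99 − 980515.38 + (714.78) = 416.39 mGal
Bouguer slab correction = 0.04193 × 2.38 × 2316.2 = 231.14 mGal
Simple Bouguer anomaly = 416.39 − (231.14) = 185.25 mGal
Complete Bouguer anomaly = 185.25 + 1.55 = 186.80 mGal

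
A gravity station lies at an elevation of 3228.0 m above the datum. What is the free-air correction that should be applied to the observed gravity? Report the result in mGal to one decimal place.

996.2

Free-air correction = 0.3086 × 3228.0 = 996.2 mGal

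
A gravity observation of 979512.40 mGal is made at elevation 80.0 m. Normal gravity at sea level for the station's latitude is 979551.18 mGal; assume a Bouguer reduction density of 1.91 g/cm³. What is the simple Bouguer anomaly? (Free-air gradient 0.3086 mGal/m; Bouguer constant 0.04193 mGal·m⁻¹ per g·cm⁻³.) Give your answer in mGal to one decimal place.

Free-air correction = 0.3086 × 80.0 = 24.69 mGal
Free-air anomaly = 979512.40 − 979551.18 + (24.69) = -14.09 mGal
Bouguer slab correction = 0.04193 × 1.91 × 80.0 = 6.41 mGal
Simple Bouguer anomaly = -14.09 − (6.41) = -20.50 mGal

-20.5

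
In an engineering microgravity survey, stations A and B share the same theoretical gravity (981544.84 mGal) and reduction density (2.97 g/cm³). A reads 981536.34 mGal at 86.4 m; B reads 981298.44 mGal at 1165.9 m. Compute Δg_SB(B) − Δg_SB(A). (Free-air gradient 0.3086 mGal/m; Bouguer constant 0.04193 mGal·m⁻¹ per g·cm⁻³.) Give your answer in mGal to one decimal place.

-39.2

Δg_SB(A) = 981536.34 − 981544.84 + 0.3086×86.4 − 0.04193×2.97×86.4 = 7.40 mGal
Δg_SB(B) = 981298.44 − 981544.84 + 0.3086×1165.9 − 0.04193×2.97×1165.9 = -31.80 mGal
Difference = -31.80 − (7.40) = -39.20 mGal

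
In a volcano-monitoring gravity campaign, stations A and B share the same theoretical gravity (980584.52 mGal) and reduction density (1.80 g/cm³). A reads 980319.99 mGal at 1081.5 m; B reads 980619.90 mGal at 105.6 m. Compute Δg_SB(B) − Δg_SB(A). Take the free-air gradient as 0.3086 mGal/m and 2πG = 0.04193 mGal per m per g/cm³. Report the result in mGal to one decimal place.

72.4

Δg_SB(A) = 980319.99 − 980584.52 + 0.3086×1081.5 − 0.04193×1.80×1081.5 = -12.40 mGal
Δg_SB(B) = 980619.90 − 980584.52 + 0.3086×105.6 − 0.04193×1.80×105.6 = 60.00 mGal
Difference = 60.00 − (-12.40) = 72.40 mGal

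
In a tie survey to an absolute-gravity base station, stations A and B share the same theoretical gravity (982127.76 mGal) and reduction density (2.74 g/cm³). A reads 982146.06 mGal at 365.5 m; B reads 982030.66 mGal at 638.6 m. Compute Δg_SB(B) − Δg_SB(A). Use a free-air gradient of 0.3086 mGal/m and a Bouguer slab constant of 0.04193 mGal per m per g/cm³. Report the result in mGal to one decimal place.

Δg_SB(A) = 982146.06 − 982127.76 + 0.3086×365.5 − 0.04193×2.74×365.5 = 89.10 mGal
Δg_SB(B) = 982030.66 − 982127.76 + 0.3086×638.6 − 0.04193×2.74×638.6 = 26.60 mGal
Difference = 26.60 − (89.10) = -62.50 mGal

-62.5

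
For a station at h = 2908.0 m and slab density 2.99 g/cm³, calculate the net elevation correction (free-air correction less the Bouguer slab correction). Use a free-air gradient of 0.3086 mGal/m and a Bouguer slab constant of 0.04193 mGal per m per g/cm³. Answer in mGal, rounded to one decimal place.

Combined gradient = 0.3086 − 0.04193 × 2.99 = 0.1832293 mGal/m
Combined elevation correction = 0.1832293 × 2908.0 = 532.8 mGal

532.8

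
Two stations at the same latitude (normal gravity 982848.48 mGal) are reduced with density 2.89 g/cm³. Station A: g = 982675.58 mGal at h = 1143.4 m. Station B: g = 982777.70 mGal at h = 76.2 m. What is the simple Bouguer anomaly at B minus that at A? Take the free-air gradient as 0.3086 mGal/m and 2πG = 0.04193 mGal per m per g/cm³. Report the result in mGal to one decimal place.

Δg_SB(A) = 982675.58 − 982848.48 + 0.3086×1143.4 − 0.04193×2.89×1143.4 = 41.40 mGal
Δg_SB(B) = 982777.70 − 982848.48 + 0.3086×76.2 − 0.04193×2.89×76.2 = -56.50 mGal
Difference = -56.50 − (41.40) = -97.90 mGal

-97.9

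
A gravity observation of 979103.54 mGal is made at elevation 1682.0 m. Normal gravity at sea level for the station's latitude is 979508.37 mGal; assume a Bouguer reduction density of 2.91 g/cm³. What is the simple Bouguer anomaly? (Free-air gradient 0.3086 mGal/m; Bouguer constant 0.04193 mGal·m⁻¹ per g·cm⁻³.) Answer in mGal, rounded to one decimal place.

Free-air correction = 0.3086 × 1682.0 = 519.07 mGal
Free-air anomaly = 979103.54 − 979508.37 + (519.07) = 114.24 mGal
Bouguer slab correction = 0.04193 × 2.91 × 1682.0 = 205.23 mGal
Simple Bouguer anomaly = 114.24 − (205.23) = -90.99 mGal

-91.0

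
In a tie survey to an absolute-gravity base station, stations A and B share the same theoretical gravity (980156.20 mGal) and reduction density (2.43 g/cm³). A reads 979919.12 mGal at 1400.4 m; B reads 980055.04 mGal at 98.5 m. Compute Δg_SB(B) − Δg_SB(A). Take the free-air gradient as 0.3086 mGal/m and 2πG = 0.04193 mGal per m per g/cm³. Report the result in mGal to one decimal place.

Δg_SB(A) = 979919.12 − 980156.20 + 0.3086×1400.4 − 0.04193×2.43×1400.4 = 52.40 mGal
Δg_SB(B) = 980055.04 − 980156.20 + 0.3086×98.5 − 0.04193×2.43×98.5 = -80.80 mGal
Difference = -80.80 − (52.40) = -133.20 mGal

-133.2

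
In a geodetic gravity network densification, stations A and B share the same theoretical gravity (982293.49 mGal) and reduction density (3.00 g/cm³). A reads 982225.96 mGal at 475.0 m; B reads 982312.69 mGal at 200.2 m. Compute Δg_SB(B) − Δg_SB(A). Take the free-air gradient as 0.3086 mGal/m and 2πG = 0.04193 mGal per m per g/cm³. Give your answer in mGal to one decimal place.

36.5

Δg_SB(A) = 982225.96 − 982293.49 + 0.3086×475.0 − 0.04193×3.00×475.0 = 19.30 mGal
Δg_SB(B) = 982312.69 − 982293.49 + 0.3086×200.2 − 0.04193×3.00×200.2 = 55.80 mGal
Difference = 55.80 − (19.30) = 36.50 mGal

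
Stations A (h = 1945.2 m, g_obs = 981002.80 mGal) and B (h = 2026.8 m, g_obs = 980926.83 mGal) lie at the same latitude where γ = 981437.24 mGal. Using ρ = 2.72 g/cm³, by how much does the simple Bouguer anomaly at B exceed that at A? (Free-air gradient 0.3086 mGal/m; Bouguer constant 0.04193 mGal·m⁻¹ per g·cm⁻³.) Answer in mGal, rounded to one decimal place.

Δg_SB(A) = 981002.80 − 981437.24 + 0.3086×1945.2 − 0.04193×2.72×1945.2 = -56.00 mGal
Δg_SB(B) = 980926.83 − 981437.24 + 0.3086×2026.8 − 0.04193×2.72×2026.8 = -116.10 mGal
Difference = -116.10 − (-56.00) = -60.10 mGal

-60.1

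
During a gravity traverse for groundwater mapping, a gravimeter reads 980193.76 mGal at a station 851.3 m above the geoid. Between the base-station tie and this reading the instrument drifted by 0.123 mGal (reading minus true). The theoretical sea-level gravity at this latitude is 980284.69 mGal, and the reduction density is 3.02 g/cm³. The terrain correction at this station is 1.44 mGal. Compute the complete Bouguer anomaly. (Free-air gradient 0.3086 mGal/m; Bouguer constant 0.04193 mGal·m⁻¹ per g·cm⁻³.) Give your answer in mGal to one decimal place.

Drift-corrected reading = 980193.76 − (0.123) = 980193.637 mGal
Free-air correction = 0.3086 × 851.3 = 262.71 mGal
Free-air anomaly = 980193.637 − 980284.69 + (262.71) = 171.657 mGal
Bouguer slab correction = 0.04193 × 3.02 × 851.3 = 107.80 mGal
Simple Bouguer anomaly = 171.657 − (107.80) = 63.857 mGal
Complete Bouguer anomaly = 63.857 + 1.44 = 65.297 mGal

65.3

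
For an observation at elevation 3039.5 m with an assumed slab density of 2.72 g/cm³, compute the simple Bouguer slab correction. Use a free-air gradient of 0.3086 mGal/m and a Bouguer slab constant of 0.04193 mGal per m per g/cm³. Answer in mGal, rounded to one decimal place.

Bouguer slab correction = 0.04193 × 2.72 × 3039.5 = 346.7 mGal

346.7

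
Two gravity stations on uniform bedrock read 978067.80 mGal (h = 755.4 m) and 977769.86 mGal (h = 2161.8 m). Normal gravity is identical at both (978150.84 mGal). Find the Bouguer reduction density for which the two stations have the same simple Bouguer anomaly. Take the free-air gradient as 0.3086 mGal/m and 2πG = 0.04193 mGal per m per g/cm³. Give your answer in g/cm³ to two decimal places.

Δg_obs = 977769.86 − 978067.80 = -297.94 mGal over Δh = 2161.8 − 755.4 = 1406.4 m
Equal Bouguer anomalies ⇒ Δg_obs + (0.3086 − 0.04193ρ)·Δh = 0
0.3086 − 0.04193ρ = −Δg_obs/Δh = 0.21185
ρ = (0.3086 − 0.21185) / 0.04193 = 2.31 g/cm³

2.31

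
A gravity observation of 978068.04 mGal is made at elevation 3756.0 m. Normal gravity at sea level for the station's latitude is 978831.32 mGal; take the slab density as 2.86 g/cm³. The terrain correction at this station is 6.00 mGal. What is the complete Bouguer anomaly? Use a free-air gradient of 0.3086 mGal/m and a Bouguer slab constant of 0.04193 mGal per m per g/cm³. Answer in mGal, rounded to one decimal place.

Free-air correction = 0.3086 × 3756.0 = 1159.10 mGal
Free-air anomaly = 978068.04 − 978831.32 + (1159.10) = 395.82 mGal
Bouguer slab correction = 0.04193 × 2.86 × 3756.0 = 450.42 mGal
Simple Bouguer anomaly = 395.82 − (450.42) = -54.60 mGal
Complete Bouguer anomaly = -54.60 + 6.00 = -48.60 mGal

-48.6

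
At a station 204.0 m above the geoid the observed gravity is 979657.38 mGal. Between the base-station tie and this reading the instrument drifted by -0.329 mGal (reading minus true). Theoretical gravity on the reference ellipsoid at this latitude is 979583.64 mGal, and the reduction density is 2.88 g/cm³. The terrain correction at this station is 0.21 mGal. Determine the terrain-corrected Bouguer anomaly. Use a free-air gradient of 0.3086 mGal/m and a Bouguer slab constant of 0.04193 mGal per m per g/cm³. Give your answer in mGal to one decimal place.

Drift-corrected reading = 979657.38 − (-0.329) = 979657.709 mGal
Free-air correction = 0.3086 × 204.0 = 62.95 mGal
Free-air anomaly = 979657.709 − 979583.64 + (62.95) = 137.019 mGal
Bouguer slab correction = 0.04193 × 2.88 × 204.0 = 24.63 mGal
Simple Bouguer anomaly = 137.019 − (24.63) = 112.389 mGal
Complete Bouguer anomaly = 112.389 + 0.21 = 112.599 mGal

112.6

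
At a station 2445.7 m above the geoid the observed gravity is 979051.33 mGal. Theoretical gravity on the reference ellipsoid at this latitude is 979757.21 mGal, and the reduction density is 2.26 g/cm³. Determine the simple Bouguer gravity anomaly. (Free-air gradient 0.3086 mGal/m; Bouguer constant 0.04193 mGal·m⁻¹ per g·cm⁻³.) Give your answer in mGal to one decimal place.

-182.9

Free-air correction = 0.3086 × 2445.7 = 754.74 mGal
Free-air anomaly = 979051.33 − 979757.21 + (754.74) = 48.86 mGal
Bouguer slab correction = 0.04193 × 2.26 × 2445.7 = 231.76 mGal
Simple Bouguer anomaly = 48.86 − (231.76) = -182.90 mGal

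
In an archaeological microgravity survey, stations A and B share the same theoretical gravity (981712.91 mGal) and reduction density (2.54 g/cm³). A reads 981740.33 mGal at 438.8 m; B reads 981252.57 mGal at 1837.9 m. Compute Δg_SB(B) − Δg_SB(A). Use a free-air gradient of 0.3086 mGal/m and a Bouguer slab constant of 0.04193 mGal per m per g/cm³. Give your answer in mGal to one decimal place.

-205.0

Δg_SB(A) = 981740.33 − 981712.91 + 0.3086×438.8 − 0.04193×2.54×438.8 = 116.10 mGal
Δg_SB(B) = 981252.57 − 981712.91 + 0.3086×1837.9 − 0.04193×2.54×1837.9 = -88.90 mGal
Difference = -88.90 − (116.10) = -205.00 mGal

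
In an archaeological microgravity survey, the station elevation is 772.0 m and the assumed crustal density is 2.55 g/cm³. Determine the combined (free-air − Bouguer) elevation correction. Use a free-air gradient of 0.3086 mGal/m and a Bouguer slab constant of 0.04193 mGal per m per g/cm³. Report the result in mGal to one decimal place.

Combined gradient = 0.3086 − 0.04193 × 2.55 = 0.2016785 mGal/m
Combined elevation correction = 0.2016785 × 772.0 = 155.7 mGal

155.7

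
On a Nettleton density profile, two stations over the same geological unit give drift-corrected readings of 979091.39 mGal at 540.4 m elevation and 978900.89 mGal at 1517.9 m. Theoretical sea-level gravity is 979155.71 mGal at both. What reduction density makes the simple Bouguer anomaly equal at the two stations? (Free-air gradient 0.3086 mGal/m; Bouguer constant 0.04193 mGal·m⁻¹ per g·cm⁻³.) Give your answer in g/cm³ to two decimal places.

Δg_obs = 978900.89 − 979091.39 = -190.50 mGal over Δh = 1517.9 − 540.4 = 977.5 m
Equal Bouguer anomalies ⇒ Δg_obs + (0.3086 − 0.04193ρ)·Δh = 0
0.3086 − 0.04193ρ = −Δg_obs/Δh = 0.19488
ρ = (0.3086 − 0.19488) / 0.04193 = 2.71 g/cm³

2.71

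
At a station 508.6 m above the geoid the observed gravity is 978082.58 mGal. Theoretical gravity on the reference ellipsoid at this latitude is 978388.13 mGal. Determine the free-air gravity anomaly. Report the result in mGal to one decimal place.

Free-air correction = 0.3086 × 508.6 = 156.95 mGal
Free-air anomaly = 978082.58 − 978388.13 + (156.95) = -148.60 mGal

-148.6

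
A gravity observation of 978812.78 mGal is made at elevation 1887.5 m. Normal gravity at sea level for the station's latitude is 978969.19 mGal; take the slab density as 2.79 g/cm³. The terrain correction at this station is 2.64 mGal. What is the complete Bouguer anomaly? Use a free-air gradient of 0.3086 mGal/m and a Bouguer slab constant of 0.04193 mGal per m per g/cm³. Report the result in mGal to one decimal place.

207.9

Free-air correction = 0.3086 × 1887.5 = 582.48 mGal
Free-air anomaly = 978812.78 − 978969.19 + (582.48) = 426.07 mGal
Bouguer slab correction = 0.04193 × 2.79 × 1887.5 = 220.81 mGal
Simple Bouguer anomaly = 426.07 − (220.81) = 205.26 mGal
Complete Bouguer anomaly = 205.26 + 2.64 = 207.90 mGal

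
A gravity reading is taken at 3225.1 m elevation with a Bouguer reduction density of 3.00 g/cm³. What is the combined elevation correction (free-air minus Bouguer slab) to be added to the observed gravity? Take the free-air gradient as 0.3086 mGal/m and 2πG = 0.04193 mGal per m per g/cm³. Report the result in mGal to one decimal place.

Combined gradient = 0.3086 − 0.04193 × 3.00 = 0.1828100 mGal/m
Combined elevation correction = 0.1828100 × 3225.1 = 589.6 mGal

589.6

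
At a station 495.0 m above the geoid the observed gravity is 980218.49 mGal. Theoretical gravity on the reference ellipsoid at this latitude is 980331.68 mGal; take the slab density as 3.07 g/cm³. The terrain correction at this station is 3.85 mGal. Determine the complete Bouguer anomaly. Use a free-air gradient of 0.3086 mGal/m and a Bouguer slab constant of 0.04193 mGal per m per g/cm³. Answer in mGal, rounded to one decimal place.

Free-air correction = 0.3086 × 495.0 = 152.76 mGal
Free-air anomaly = 980218.49 − 980331.68 + (152.76) = 39.57 mGal
Bouguer slab correction = 0.04193 × 3.07 × 495.0 = 63.72 mGal
Simple Bouguer anomaly = 39.57 − (63.72) = -24.15 mGal
Complete Bouguer anomaly = -24.15 + 3.85 = -20.30 mGal

-20.3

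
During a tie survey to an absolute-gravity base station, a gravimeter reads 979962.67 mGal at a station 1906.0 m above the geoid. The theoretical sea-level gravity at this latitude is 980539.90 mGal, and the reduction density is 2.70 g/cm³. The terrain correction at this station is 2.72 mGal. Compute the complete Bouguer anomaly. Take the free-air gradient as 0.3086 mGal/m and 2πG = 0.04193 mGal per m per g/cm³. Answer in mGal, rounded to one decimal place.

-202.1

Free-air correction = 0.3086 × 1906.0 = 588.19 mGal
Free-air anomaly = 979962.67 − 980539.90 + (588.19) = 10.96 mGal
Bouguer slab correction = 0.04193 × 2.70 × 1906.0 = 215.78 mGal
Simple Bouguer anomaly = 10.96 − (215.78) = -204.82 mGal
Complete Bouguer anomaly = -204.82 + 2.72 = -202.10 mGal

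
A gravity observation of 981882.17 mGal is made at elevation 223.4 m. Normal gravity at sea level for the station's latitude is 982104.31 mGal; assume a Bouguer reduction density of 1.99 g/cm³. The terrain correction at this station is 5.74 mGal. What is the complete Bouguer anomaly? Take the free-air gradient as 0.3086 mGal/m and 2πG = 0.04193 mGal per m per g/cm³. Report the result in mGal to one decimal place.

Free-air correction = 0.3086 × 223.4 = 68.94 mGal
Free-air anomaly = 981882.17 − 982104.31 + (68.94) = -153.20 mGal
Bouguer slab correction = 0.04193 × 1.99 × 223.4 = 18.64 mGal
Simple Bouguer anomaly = -153.20 − (18.64) = -171.84 mGal
Complete Bouguer anomaly = -171.84 + 5.74 = -166.10 mGal

-166.1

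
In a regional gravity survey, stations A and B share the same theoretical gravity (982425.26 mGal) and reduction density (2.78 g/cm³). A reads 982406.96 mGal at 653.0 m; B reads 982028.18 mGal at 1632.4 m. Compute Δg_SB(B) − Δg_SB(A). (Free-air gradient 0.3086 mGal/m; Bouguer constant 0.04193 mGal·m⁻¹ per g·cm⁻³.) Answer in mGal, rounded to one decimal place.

Δg_SB(A) = 982406.96 − 982425.26 + 0.3086×653.0 − 0.04193×2.78×653.0 = 107.10 mGal
Δg_SB(B) = 982028.18 − 982425.26 + 0.3086×1632.4 − 0.04193×2.78×1632.4 = -83.60 mGal
Difference = -83.60 − (107.10) = -190.70 mGal

-190.7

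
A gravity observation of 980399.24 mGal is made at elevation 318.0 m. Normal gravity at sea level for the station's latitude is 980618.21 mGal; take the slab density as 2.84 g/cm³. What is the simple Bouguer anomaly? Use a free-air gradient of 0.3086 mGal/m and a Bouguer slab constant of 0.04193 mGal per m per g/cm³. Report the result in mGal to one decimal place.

Free-air correction = 0.3086 × 318.0 = 98.13 mGal
Free-air anomaly = 980399.24 − 980618.21 + (98.13) = -120.84 mGal
Bouguer slab correction = 0.04193 × 2.84 × 318.0 = 37.87 mGal
Simple Bouguer anomaly = -120.84 − (37.87) = -158.71 mGal

-158.7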